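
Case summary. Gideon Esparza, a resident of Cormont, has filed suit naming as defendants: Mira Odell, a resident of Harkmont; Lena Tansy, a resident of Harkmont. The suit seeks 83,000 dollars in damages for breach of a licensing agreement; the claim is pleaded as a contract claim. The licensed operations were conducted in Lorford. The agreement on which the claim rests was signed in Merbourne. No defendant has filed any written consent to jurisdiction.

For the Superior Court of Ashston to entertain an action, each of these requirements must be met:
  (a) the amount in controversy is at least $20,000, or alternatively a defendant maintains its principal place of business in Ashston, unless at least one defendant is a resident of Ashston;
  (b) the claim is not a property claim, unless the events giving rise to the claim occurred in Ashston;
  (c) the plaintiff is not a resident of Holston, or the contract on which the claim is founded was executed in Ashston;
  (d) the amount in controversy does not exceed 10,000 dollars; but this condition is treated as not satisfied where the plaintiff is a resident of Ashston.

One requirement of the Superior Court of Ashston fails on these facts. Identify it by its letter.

The Superior Court of Ashston:
  (a) The amount in controversy is USD 83,000, which meets the USD 20,000 floor — that alternative is enough. Satisfied.
  (b) The claim is a contract claim, not a property claim. Met.
  (c) The plaintiff resides in Cormont, which is not Holston — that alternative is enough. Condition met.
  (d) The amount in controversy is 83,000 dollars, above the USD 10,000 ceiling. Fails.
Only condition (d) fails.

(d)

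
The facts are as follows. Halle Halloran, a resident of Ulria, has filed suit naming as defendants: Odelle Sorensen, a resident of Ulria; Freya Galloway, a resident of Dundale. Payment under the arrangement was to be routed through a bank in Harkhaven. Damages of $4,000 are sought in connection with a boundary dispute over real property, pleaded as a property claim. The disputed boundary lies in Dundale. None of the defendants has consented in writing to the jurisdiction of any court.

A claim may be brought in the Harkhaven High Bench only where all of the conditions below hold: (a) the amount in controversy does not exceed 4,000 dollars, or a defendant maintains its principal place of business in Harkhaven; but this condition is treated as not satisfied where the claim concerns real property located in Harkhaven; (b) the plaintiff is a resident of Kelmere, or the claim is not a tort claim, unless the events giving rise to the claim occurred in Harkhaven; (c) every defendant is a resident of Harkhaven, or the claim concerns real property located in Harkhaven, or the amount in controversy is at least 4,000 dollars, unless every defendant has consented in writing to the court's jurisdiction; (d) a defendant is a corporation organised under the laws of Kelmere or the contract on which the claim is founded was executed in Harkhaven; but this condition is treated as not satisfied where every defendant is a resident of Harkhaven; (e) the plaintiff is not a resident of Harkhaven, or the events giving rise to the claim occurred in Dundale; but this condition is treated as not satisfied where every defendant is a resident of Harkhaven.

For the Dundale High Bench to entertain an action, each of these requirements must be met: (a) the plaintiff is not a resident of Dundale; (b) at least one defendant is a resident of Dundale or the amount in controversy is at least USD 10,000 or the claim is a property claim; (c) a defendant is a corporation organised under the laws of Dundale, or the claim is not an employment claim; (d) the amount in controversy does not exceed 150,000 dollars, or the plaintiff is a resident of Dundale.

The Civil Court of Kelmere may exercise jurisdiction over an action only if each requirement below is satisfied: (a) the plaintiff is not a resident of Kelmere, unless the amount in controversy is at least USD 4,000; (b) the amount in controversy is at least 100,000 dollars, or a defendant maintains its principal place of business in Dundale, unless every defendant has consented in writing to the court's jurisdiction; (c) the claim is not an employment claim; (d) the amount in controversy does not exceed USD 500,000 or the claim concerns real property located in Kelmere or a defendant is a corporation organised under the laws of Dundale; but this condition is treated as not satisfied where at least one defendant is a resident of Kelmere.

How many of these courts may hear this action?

The Harkhaven High Bench:
  (a) The amount in controversy is 4,000 dollars, within the 4,000 dollars ceiling, which satisfies one of the alternatives. The carve-out does not apply: the property lies in Dundale, not Harkhaven. Satisfied.
  (b) The claim is a property claim, not a tort claim, so one alternative holds. Condition met.
  (c) The amount in controversy is USD 4,000, which meets the USD 4,000 floor, so this disjunct is met. Met.
  (d) No defendant is a corporation; no contract (and hence no place of execution) is alleged — every alternative fails. Not met.
  (e) The plaintiff resides in Ulria, which is not Harkhaven — that alternative is enough. And the carve-out is inapplicable — the defendants reside as follows — Odelle Sorensen in Ulria, Freya Galloway in Dundale — not all in Harkhaven. Met.
  → Not every requirement is met — no jurisdiction.
The Dundale High Bench:
  (a) The plaintiff resides in Ulria, which is not Dundale. Met.
  (b) Freya Galloway resides in Dundale, so one alternative holds. Satisfied.
  (c) The claim is a property claim, not an employment claim, which satisfies one of the alternatives. Met.
  (d) The amount in controversy is USD 4,000, within the $150,000 ceiling — that alternative is enough. Condition met.
  → Jurisdiction lies.
The Civil Court of Kelmere:
  (a) The plaintiff resides in Ulria, which is not Kelmere. Satisfied.
  (b) The amount in controversy is $4,000, below the $100,000 floor; no defendant is a corporation — none of the alternatives is met. And no such written consent has been filed, so the proviso does not save it. Condition not met.
  (c) The claim is a property claim, not an employment claim. Condition met.
  (d) The amount in controversy is USD 4,000, within the $500,000 ceiling, which satisfies one of the alternatives. The exception is not triggered, since no defendant resides in Kelmere (they reside in Ulria, Dundale). Satisfied.
  → Not every requirement is met — no jurisdiction.
Courts with jurisdiction: the Dundale High Bench — 1 in total.

1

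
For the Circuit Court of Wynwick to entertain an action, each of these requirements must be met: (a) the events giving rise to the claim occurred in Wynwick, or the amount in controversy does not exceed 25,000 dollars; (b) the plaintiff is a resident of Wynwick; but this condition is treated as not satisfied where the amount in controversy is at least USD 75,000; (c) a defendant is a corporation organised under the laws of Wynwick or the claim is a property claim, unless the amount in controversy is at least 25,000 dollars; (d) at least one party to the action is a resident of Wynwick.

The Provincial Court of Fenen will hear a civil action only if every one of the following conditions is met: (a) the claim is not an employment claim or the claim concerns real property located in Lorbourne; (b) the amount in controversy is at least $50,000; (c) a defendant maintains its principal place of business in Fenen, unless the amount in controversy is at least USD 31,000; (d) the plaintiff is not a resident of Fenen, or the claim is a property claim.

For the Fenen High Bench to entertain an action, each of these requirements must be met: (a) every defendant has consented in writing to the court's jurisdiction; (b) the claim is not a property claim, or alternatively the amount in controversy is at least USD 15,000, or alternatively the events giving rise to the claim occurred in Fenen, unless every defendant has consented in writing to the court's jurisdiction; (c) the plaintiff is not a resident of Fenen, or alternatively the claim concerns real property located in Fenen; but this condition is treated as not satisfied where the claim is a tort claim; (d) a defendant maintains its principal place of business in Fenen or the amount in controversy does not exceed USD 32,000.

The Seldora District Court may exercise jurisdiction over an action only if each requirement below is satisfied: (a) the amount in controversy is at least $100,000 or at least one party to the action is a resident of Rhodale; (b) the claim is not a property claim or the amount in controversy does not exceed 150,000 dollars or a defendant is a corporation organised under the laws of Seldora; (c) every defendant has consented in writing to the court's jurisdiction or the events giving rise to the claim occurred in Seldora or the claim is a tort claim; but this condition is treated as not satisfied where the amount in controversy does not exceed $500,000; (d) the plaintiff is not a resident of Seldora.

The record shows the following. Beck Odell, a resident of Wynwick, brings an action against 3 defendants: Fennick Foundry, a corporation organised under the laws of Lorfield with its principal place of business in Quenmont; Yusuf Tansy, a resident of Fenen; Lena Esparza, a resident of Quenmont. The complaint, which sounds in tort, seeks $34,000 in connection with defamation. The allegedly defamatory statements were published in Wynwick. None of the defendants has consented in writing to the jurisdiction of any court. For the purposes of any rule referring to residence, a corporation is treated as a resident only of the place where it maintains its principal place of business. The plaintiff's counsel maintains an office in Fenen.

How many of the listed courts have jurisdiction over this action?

1

The Circuit Court of Wynwick:
  (a) The operative events occurred in Wynwick, which satisfies one of the alternatives. Satisfied.
  (b) The plaintiff resides in Wynwick. And the carve-out is inapplicable — the amount in controversy is $34,000, below the USD 75,000 floor. Met.
  (c) The corporate defendant(s) are organised in Lorfield, not Wynwick; the claim is a tort claim, not a property claim — every alternative fails. The proviso rescues it, though: the amount in controversy is $34,000, which meets the $25,000 floor. Satisfied.
  (d) Beck Odell resides in Wynwick. Satisfied.
  → Jurisdiction lies.
The Provincial Court of Fenen:
  (a) The claim is a tort claim, not an employment claim — that alternative is enough. Condition met.
  (b) The amount in controversy is 34,000 dollars, below the USD 50,000 floor. Fails.
  (c) The corporate defendant(s) have their principal place of business in Quenmont, not Fenen. The proviso rescues it, though: the amount in controversy is $34,000, which meets the USD 31,000 floor. Condition met.
  (d) The plaintiff resides in Wynwick, which is not Fenen — that alternative is enough. Condition met.
  → At least one condition fails; no jurisdiction.
The Fenen High Bench:
  (a) No such written consent has been filed. Not met.
  (b) The claim is a tort claim, not a property claim, which satisfies one of the alternatives. Satisfied.
  (c) The plaintiff resides in Wynwick, which is not Fenen — that alternative is enough. But the claim is a tort claim, triggering the carve-out and defeating this condition. Fails.
  (d) The corporate defendant(s) have their principal place of business in Quenmont, not Fenen; the amount in controversy is 34,000 dollars, above the 32,000 dollars ceiling — none of the alternatives is met. Not satisfied.
  → At least one condition fails; no jurisdiction.
The Seldora District Court:
  (a) The amount in controversy is USD 34,000, below the USD 100,000 floor; no party resides in Rhodale — every alternative fails. Fails.
  (b) The claim is a tort claim, not a property claim — that alternative is enough. Met.
  (c) The claim is a tort claim, so one alternative holds. But the carve-out bites: the amount in controversy is USD 34,000, within the USD 500,000 ceiling. Fails.
  (d) The plaintiff resides in Wynwick, which is not Seldora. Condition met.
  → The court lacks jurisdiction.
Courts with jurisdiction: the Circuit Court of Wynwick — 1 in total.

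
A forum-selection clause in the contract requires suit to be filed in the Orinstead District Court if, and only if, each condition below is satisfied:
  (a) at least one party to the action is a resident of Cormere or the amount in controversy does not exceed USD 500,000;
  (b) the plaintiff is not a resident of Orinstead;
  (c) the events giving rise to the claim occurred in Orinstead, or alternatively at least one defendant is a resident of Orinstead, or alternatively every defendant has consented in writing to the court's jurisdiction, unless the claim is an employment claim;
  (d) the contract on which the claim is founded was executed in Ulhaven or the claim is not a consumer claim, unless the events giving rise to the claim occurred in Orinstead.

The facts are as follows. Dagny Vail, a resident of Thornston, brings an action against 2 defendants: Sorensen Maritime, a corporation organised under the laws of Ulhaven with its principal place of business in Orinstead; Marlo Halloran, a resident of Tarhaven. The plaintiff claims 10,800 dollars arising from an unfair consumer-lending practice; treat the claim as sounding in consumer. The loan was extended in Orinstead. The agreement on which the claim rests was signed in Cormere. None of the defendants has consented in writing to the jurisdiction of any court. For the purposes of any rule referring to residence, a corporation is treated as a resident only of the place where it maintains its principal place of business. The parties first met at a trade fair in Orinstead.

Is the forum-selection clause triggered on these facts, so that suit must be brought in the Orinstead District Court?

The Orinstead District Court:
  (a) The amount in controversy is 10,800 dollars, within the USD 500,000 ceiling, so this disjunct is met. Satisfied.
  (b) The plaintiff resides in Thornston, which is not Orinstead. Met.
  (c) The operative events occurred in Orinstead, so this disjunct is met. Satisfied.
  (d) The contract was executed in Cormere, not Ulhaven; the claim is a consumer claim — no alternative holds. However, the operative events occurred in Orinstead, so the 'unless' proviso supplies this condition. Condition met.
  → Forum clause is triggered.

Yes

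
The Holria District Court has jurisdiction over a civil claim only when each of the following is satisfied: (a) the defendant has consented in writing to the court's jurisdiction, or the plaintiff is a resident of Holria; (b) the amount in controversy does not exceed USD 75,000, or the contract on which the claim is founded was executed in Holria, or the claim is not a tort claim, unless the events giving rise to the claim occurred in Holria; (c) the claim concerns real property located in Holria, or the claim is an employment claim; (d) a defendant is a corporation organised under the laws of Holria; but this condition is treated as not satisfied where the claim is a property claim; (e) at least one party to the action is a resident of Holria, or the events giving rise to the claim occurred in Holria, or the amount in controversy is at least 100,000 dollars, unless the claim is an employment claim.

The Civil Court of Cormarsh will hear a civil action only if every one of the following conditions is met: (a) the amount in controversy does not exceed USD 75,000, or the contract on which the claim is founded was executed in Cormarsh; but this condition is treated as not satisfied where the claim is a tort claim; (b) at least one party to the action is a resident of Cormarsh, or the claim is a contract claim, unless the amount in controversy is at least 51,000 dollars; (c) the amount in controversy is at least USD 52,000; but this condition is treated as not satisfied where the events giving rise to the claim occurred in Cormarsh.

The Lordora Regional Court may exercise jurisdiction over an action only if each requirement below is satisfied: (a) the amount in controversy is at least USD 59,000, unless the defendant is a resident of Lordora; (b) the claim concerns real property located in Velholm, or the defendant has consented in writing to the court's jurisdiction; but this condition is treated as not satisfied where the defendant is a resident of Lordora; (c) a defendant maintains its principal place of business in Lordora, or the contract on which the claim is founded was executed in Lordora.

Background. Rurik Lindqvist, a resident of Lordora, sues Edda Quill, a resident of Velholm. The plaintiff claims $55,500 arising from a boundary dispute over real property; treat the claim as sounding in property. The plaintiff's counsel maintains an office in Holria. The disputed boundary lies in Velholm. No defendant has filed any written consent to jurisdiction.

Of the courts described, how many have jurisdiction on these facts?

1

The Holria District Court:
  (a) No such written consent has been filed; the plaintiff resides in Lordora, not Holria — no alternative holds. Not satisfied.
  (b) The amount in controversy is $55,500, within the $75,000 ceiling, so one alternative holds. Condition met.
  (c) The property lies in Velholm, not Holria; the claim is a property claim, not an employment claim — every alternative fails. Not met.
  (d) No defendant is a corporation. Condition not met.
  (e) No party resides in Holria; the operative events occurred in Velholm, not Holria; the amount in controversy is $55,500, below the 100,000 dollars floor — no alternative holds. And the claim is a property claim, not an employment claim, so the proviso does not save it. Condition not met.
  → Not every requirement is met — no jurisdiction.
The Civil Court of Cormarsh:
  (a) The amount in controversy is USD 55,500, within the USD 75,000 ceiling, which satisfies one of the alternatives. The carve-out does not apply: the claim is a property claim, not a tort claim. Condition met.
  (b) No party resides in Cormarsh; the claim is a property claim, not a contract claim — no alternative holds. The proviso rescues it, though: the amount in controversy is $55,500, which meets the 51,000 dollars floor. Condition met.
  (c) The amount in controversy is 55,500 dollars, which meets the USD 52,000 floor. The exception is not triggered, since the operative events occurred in Velholm, not Cormarsh. Met.
  → The court has jurisdiction.
The Lordora Regional Court:
  (a) The amount in controversy is 55,500 dollars, below the 59,000 dollars floor. Nor does the 'unless' clause help: the defendant resides in Velholm, not Lordora. Fails.
  (b) The property lies in Velholm, so this disjunct is met. And the carve-out is inapplicable — the defendant resides in Velholm, not Lordora. Condition met.
  (c) No defendant is a corporation; no contract (and hence no place of execution) is alleged — every alternative fails. Condition not met.
  → No jurisdiction.
Courts with jurisdiction: the Civil Court of Cormarsh — 1 in total.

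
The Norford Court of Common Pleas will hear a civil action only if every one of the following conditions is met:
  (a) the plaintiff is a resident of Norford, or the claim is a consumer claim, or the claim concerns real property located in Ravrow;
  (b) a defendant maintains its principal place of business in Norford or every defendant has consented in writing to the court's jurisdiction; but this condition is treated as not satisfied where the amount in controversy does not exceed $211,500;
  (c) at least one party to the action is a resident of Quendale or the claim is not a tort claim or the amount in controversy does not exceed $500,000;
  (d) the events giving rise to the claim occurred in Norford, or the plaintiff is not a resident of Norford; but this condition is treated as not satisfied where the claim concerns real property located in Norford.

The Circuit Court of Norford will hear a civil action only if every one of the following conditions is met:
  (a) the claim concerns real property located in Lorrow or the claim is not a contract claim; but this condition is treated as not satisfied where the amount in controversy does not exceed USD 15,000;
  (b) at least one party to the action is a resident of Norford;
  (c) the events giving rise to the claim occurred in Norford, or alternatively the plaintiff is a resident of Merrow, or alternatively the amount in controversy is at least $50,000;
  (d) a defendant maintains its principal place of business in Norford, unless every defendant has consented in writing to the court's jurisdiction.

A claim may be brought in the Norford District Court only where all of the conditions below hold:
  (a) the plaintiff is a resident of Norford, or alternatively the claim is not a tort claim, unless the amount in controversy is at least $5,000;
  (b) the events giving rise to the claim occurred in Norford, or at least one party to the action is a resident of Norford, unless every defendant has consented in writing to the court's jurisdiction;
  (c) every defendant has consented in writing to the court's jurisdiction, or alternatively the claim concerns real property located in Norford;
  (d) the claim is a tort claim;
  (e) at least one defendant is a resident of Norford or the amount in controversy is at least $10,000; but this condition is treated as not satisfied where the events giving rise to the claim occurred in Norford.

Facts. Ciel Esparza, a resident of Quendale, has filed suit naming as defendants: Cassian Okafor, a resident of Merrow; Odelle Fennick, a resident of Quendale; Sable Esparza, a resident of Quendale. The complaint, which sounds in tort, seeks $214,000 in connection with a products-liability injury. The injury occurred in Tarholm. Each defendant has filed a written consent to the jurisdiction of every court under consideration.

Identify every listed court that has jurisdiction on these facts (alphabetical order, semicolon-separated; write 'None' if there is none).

the Norford District Court

The Norford Court of Common Pleas:
  (a) The plaintiff resides in Quendale, not Norford; the claim is a tort claim, not a consumer claim; the claim does not concern real property — every alternative fails. Not met.
  (b) Every defendant has filed written consent, which satisfies one of the alternatives. The carve-out does not apply: the amount in controversy is USD 214,000, above the $211,500 ceiling. Met.
  (c) Ciel Esparza resides in Quendale, which satisfies one of the alternatives. Condition met.
  (d) The plaintiff resides in Quendale, which is not Norford, which satisfies one of the alternatives. The carve-out does not apply: the claim does not concern real property. Satisfied.
  → The court lacks jurisdiction.
The Circuit Court of Norford:
  (a) The claim is a tort claim, not a contract claim — that alternative is enough. The carve-out does not apply: the amount in controversy is 214,000 dollars, above the USD 15,000 ceiling. Satisfied.
  (b) No party resides in Norford. Not satisfied.
  (c) The amount in controversy is $214,000, which meets the USD 50,000 floor — that alternative is enough. Satisfied.
  (d) No defendant is a corporation. However, every defendant has filed written consent, so the 'unless' proviso supplies this condition. Satisfied.
  → The court lacks jurisdiction.
The Norford District Court:
  (a) The plaintiff resides in Quendale, not Norford; the claim is a tort claim — none of the alternatives is met. However, the amount in controversy is USD 214,000, which meets the $5,000 floor, so the 'unless' proviso supplies this condition. Condition met.
  (b) The operative events occurred in Tarholm, not Norford; no party resides in Norford — none of the alternatives is met. However, every defendant has filed written consent, so the 'unless' proviso supplies this condition. Met.
  (c) Every defendant has filed written consent, so one alternative holds. Condition met.
  (d) The claim is a tort claim. Satisfied.
  (e) The amount in controversy is 214,000 dollars, which meets the $10,000 floor — that alternative is enough. And the carve-out is inapplicable — the operative events occurred in Tarholm, not Norford. Satisfied.
  → The court has jurisdiction.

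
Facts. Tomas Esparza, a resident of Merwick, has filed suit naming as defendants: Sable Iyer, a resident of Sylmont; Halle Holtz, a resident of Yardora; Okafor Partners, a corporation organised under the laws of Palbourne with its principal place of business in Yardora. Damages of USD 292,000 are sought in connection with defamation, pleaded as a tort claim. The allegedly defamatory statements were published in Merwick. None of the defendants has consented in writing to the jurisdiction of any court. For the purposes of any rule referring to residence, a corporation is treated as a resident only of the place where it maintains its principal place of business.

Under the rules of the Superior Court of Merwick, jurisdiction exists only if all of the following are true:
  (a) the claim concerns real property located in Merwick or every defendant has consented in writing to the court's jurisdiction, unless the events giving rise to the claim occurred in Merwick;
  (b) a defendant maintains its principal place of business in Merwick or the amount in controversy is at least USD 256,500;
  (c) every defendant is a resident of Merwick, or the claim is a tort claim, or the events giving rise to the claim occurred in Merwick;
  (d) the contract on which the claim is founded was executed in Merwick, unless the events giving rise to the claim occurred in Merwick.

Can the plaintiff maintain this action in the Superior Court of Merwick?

Yes

The Superior Court of Merwick:
  (a) The claim does not concern real property; no such written consent has been filed — no alternative holds. The proviso rescues it, though: the operative events occurred in Merwick. Met.
  (b) The amount in controversy is 292,000 dollars, which meets the USD 256,500 floor — that alternative is enough. Met.
  (c) The claim is a tort claim, so this disjunct is met. Satisfied.
  (d) No contract (and hence no place of execution) is alleged. The proviso rescues it, though: the operative events occurred in Merwick. Met.
  → The court has jurisdiction.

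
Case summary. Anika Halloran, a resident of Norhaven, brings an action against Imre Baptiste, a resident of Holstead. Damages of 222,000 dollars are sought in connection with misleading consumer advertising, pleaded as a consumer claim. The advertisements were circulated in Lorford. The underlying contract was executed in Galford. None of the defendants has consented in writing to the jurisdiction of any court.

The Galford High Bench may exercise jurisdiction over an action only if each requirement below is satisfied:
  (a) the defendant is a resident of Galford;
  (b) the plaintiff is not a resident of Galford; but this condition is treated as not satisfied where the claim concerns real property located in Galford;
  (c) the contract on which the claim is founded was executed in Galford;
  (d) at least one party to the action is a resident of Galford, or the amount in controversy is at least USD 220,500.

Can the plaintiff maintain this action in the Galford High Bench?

The Galford High Bench:
  (a) The defendant resides in Holstead, not Galford. Fails.
  (b) The plaintiff resides in Norhaven, which is not Galford. And the carve-out is inapplicable — the claim does not concern real property. Satisfied.
  (c) The contract was executed in Galford. Satisfied.
  (d) The amount in controversy is 222,000 dollars, which meets the USD 220,500 floor, which satisfies one of the alternatives. Met.
  → The court lacks jurisdiction.

No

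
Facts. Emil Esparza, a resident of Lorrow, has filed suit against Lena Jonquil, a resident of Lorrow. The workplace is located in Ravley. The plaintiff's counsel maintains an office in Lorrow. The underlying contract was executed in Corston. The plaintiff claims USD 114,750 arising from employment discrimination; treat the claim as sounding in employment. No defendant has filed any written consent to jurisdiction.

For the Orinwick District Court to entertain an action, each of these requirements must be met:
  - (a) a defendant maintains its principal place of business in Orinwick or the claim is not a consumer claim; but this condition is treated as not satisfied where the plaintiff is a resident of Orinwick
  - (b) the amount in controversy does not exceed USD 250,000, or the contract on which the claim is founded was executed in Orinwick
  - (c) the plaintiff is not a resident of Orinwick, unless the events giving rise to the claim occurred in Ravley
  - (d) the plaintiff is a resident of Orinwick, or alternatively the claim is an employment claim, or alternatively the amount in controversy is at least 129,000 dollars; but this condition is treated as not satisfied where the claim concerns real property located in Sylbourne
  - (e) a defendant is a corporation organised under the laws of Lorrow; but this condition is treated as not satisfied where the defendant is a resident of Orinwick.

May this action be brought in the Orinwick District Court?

No

The Orinwick District Court:
  (a) The claim is an employment claim, not a consumer claim, which satisfies one of the alternatives. The exception is not triggered, since the plaintiff resides in Lorrow, not Orinwick. Condition met.
  (b) The amount in controversy is USD 114,750, within the $250,000 ceiling — that alternative is enough. Satisfied.
  (c) The plaintiff resides in Lorrow, which is not Orinwick. Condition met.
  (d) The claim is an employment claim, which satisfies one of the alternatives. The carve-out does not apply: the claim does not concern real property. Satisfied.
  (e) No defendant is a corporation. Fails.
  → No jurisdiction.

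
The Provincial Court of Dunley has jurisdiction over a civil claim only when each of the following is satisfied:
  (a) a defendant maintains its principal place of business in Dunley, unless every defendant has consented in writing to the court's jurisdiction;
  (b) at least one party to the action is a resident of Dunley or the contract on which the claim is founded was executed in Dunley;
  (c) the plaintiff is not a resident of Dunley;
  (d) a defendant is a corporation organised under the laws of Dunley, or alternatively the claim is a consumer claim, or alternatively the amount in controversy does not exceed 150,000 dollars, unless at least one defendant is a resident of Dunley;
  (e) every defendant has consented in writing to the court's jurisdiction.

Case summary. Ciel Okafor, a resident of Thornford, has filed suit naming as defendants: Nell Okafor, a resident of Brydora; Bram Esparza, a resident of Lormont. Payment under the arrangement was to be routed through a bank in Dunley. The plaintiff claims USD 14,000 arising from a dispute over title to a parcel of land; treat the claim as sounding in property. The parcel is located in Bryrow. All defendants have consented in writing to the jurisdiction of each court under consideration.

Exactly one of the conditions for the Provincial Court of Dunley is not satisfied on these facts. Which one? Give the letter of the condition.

The Provincial Court of Dunley:
  (a) No defendant is a corporation. The proviso rescues it, though: every defendant has filed written consent. Met.
  (b) No party resides in Dunley; no contract (and hence no place of execution) is alleged — every alternative fails. Fails.
  (c) The plaintiff resides in Thornford, which is not Dunley. Condition met.
  (d) The amount in controversy is 14,000 dollars, within the 150,000 dollars ceiling — that alternative is enough. Met.
  (e) Every defendant has filed written consent. Condition met.
Only condition (b) fails.

(b)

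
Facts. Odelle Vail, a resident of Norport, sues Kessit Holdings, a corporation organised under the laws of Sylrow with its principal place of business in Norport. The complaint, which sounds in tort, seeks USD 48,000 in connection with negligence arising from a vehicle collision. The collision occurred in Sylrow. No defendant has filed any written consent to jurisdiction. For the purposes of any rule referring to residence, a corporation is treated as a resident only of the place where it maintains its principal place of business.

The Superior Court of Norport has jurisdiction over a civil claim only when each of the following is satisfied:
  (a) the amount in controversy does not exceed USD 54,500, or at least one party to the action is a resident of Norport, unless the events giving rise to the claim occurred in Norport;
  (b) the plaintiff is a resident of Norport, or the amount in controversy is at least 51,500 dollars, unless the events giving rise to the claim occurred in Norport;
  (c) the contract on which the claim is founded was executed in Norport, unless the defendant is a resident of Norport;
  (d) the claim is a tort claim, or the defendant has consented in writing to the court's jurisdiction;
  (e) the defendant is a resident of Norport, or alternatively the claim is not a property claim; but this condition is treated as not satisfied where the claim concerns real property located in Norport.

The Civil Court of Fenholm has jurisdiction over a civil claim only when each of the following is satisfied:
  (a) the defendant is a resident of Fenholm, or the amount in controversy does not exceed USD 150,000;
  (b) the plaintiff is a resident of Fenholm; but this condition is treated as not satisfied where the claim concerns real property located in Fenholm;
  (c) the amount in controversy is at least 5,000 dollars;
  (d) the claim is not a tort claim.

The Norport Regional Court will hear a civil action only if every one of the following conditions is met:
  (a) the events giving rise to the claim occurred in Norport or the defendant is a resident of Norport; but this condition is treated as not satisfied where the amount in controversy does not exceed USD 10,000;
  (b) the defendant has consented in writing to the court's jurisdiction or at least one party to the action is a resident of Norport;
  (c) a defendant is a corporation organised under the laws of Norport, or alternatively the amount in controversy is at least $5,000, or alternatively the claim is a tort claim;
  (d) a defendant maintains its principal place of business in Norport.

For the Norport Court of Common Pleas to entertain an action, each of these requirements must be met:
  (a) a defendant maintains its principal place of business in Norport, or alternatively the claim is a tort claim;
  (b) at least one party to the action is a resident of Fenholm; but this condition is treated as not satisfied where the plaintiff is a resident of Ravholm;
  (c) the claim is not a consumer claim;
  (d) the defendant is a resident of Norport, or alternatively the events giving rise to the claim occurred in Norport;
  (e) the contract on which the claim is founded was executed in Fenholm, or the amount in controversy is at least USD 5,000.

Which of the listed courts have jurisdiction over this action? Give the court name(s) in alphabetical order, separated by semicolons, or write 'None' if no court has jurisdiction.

The Superior Court of Norport:
  (a) The amount in controversy is $48,000, within the USD 54,500 ceiling, so one alternative holds. Satisfied.
  (b) The plaintiff resides in Norport — that alternative is enough. Satisfied.
  (c) No contract (and hence no place of execution) is alleged. However, the defendant resides in Norport, so the 'unless' proviso supplies this condition. Condition met.
  (d) The claim is a tort claim, which satisfies one of the alternatives. Condition met.
  (e) The defendant resides in Norport, so this disjunct is met. And the carve-out is inapplicable — the claim does not concern real property. Met.
  → All conditions met; jurisdiction exists.
The Civil Court of Fenholm:
  (a) The amount in controversy is USD 48,000, within the USD 150,000 ceiling, so one alternative holds. Condition met.
  (b) The plaintiff resides in Norport, not Fenholm. Condition not met.
  (c) The amount in controversy is 48,000 dollars, which meets the $5,000 floor. Condition met.
  (d) The claim is a tort claim. Not satisfied.
  → No jurisdiction.
The Norport Regional Court:
  (a) The defendant resides in Norport, so one alternative holds. The exception is not triggered, since the amount in controversy is USD 48,000, above the 10,000 dollars ceiling. Condition met.
  (b) Odelle Vail resides in Norport, so one alternative holds. Met.
  (c) The amount in controversy is $48,000, which meets the $5,000 floor — that alternative is enough. Satisfied.
  (d) Kessit Holdings has its principal place of business in Norport. Met.
  → All conditions met; jurisdiction exists.
The Norport Court of Common Pleas:
  (a) Kessit Holdings has its principal place of business in Norport, which satisfies one of the alternatives. Condition met.
  (b) No party resides in Fenholm. Condition not met.
  (c) The claim is a tort claim, not a consumer claim. Satisfied.
  (d) The defendant resides in Norport — that alternative is enough. Met.
  (e) The amount in controversy is $48,000, which meets the $5,000 floor, so this disjunct is met. Met.
  → No jurisdiction.

the Norport Regional Court; the Superior Court of Norport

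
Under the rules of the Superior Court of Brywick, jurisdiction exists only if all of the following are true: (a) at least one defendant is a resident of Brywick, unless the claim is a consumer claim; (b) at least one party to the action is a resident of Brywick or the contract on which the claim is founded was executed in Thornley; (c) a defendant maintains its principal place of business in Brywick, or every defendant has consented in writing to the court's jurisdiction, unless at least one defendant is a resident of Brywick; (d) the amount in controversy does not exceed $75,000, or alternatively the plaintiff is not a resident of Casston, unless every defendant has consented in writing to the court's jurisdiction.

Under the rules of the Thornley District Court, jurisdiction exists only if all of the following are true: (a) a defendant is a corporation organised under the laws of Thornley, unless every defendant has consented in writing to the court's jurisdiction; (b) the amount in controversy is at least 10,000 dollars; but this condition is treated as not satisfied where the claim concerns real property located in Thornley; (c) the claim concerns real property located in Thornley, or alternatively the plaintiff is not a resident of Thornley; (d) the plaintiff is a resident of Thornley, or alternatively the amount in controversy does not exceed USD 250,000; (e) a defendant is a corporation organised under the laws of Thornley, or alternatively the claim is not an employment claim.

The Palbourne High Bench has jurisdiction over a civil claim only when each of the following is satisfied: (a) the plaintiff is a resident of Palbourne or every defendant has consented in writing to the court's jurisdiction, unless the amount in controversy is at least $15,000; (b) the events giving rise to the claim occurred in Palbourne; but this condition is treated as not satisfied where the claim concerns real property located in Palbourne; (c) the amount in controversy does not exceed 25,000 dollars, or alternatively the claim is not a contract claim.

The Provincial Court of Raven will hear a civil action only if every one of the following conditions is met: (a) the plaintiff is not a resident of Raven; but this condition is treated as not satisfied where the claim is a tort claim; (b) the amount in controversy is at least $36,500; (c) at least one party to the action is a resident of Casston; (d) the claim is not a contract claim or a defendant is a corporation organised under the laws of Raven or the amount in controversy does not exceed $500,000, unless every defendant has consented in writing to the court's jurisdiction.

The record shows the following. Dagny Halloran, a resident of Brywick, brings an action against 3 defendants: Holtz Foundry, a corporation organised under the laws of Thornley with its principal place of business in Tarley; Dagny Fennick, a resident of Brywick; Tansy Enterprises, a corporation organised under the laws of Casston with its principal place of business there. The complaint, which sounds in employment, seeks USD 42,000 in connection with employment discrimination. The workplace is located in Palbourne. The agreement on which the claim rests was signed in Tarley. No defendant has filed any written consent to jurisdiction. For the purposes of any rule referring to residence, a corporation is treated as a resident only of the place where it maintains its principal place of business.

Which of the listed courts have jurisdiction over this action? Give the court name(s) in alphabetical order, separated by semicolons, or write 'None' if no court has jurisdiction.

the Palbourne High Bench; the Provincial Court of Raven; the Superior Court of Brywick; the Thornley District Court

The Superior Court of Brywick:
  (a) Dagny Fennick resides in Brywick. Met.
  (b) Dagny Halloran resides in Brywick — that alternative is enough. Satisfied.
  (c) The corporate defendant(s) have their principal place of business in Casston, Tarley, not Brywick; no such written consent has been filed — no alternative holds. But Dagny Fennick resides in Brywick, and the 'unless' clause therefore excuses the requirement. Met.
  (d) The amount in controversy is $42,000, within the 75,000 dollars ceiling, so one alternative holds. Condition met.
  → All conditions met; jurisdiction exists.
The Thornley District Court:
  (a) Holtz Foundry is organised under the laws of Thornley. Condition met.
  (b) The amount in controversy is $42,000, which meets the $10,000 floor. The carve-out does not apply: the claim does not concern real property. Satisfied.
  (c) The plaintiff resides in Brywick, which is not Thornley, which satisfies one of the alternatives. Satisfied.
  (d) The amount in controversy is USD 42,000, within the 250,000 dollars ceiling, so one alternative holds. Satisfied.
  (e) Holtz Foundry is organised under the laws of Thornley, so this disjunct is met. Condition met.
  → Every requirement is satisfied — jurisdiction.
The Palbourne High Bench:
  (a) The plaintiff resides in Brywick, not Palbourne; no such written consent has been filed — none of the alternatives is met. However, the amount in controversy is $42,000, which meets the 15,000 dollars floor, so the 'unless' proviso supplies this condition. Condition met.
  (b) The operative events occurred in Palbourne. The carve-out does not apply: the claim does not concern real property. Condition met.
  (c) The claim is an employment claim, not a contract claim — that alternative is enough. Met.
  → All conditions met; jurisdiction exists.
The Provincial Court of Raven:
  (a) The plaintiff resides in Brywick, which is not Raven. The carve-out does not apply: the claim is an employment claim, not a tort claim. Met.
  (b) The amount in controversy is USD 42,000, which meets the USD 36,500 floor. Met.
  (c) Tansy Enterprises resides in Casston. Met.
  (d) The claim is an employment claim, not a contract claim, so this disjunct is met. Met.
  → Jurisdiction lies.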